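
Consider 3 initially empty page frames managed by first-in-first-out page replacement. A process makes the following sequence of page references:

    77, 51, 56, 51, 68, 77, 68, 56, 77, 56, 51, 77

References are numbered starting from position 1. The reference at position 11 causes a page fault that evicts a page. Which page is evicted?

pos 1: 77 → miss, frames {77}
pos 2: 51 → miss, frames {77,51}
pos 3: 56 → miss, frames {77,51,56}
pos 4: 51 → hit
pos 5: 68 → miss, evict 77, frames {51,56,68}
pos 6: 77 → miss, evict 51, frames {56,68,77}
pos 7: 68 → hit
pos 8: 56 → hit
pos 9: 77 → hit
pos 10: 56 → hit
pos 11: 51 → miss, evict 56, frames {68,77,51}
At position 11, page 56 is evicted.

56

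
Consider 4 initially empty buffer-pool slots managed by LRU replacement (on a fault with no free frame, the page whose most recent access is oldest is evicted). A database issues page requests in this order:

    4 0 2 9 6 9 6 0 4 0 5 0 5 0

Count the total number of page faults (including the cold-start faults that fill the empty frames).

4: fault, frames {4}
0: fault, frames {4,0}
2: fault, frames {4,0,2}
9: fault, frames {4,0,2,9}
6: fault, evict 4, frames {0,2,9,6}
9: hit
6: hit
0: hit
4: fault, evict 2, frames {9,6,0,4}
0: hit
5: fault, evict 9, frames {6,4,0,5}
0: hit
5: hit
0: hit
Page faults: 7.

7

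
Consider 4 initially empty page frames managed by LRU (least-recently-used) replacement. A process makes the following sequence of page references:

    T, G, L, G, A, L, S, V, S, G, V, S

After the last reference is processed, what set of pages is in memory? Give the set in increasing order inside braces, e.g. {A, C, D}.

T -> fault, frames {T}
G -> fault, frames {T,G}
L -> fault, frames {T,G,L}
G -> hit
A -> fault, frames {T,L,G,A}
L -> hit
S -> fault, evict T, frames {G,A,L,S}
V -> fault, evict G, frames {A,L,S,V}
S -> hit
G -> fault, evict A, frames {L,V,S,G}
V -> hit
S -> hit

{G, L, S, V}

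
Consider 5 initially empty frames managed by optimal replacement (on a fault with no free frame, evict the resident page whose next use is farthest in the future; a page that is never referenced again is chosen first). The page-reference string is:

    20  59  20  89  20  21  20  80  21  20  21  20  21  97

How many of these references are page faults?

20 → fault, frames (20)
59 → fault, frames (20 59)
20 → hit
89 → fault, frames (20 59 89)
20 → hit
21 → fault, frames (20 59 89 21)
20 → hit
80 → fault, frames (20 59 89 21 80)
21 → hit
20 → hit
21 → hit
20 → hit
21 → hit
97 → fault, evict 80, frames (20 59 89 21 97)
Page faults: 6.

6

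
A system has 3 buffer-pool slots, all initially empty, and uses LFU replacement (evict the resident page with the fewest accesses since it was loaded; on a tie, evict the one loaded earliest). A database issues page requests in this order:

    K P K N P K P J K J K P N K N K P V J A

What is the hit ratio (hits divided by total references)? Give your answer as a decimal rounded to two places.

K: fault, frames (K)
P: fault, frames (K P)
K: hit
N: fault, frames (K P N)
P: hit
K: hit
P: hit
J: fault, evict N, frames (K P J)
K: hit
J: hit
K: hit
P: hit
N: fault, evict J, frames (K P N)
K: hit
N: hit
K: hit
P: hit
V: fault, evict N, frames (K P V)
J: fault, evict V, frames (K P J)
A: fault, evict J, frames (K P A)
Hits: 12 of 20 references → 12/20 = 0.6000.

0.60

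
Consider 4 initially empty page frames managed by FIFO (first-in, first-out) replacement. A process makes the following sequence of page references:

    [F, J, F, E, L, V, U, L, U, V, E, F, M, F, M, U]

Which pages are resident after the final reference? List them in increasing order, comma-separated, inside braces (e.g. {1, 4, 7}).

{F, M, U, V}

F -> miss, frames (F)
J -> miss, frames (F J)
F -> hit
E -> miss, frames (F J E)
L -> miss, frames (F J E L)
V -> miss, evict F, frames (J E L V)
U -> miss, evict J, frames (E L V U)
L -> hit
U -> hit
V -> hit
E -> hit
F -> miss, evict E, frames (L V U F)
M -> miss, evict L, frames (V U F M)
F -> hit
M -> hit
U -> hit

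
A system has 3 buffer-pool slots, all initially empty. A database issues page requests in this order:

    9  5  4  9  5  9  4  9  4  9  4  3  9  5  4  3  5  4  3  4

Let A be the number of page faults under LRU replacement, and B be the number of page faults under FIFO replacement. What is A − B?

-1

Under LRU: F F F . . . . . . . . F . F F F . . . . → 7 faults.
Under FIFO: F F F . . . . . . . . F F F F F . . . . → 8 faults.
A − B = 7 − 8 = -1.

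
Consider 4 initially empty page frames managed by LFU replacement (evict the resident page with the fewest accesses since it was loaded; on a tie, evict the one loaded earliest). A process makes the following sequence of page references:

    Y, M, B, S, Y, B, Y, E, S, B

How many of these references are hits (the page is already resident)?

Y: fault, frames [Y]
M: fault, frames [Y, M]
B: fault, frames [Y, M, B]
S: fault, frames [Y, M, B, S]
Y: hit
B: hit
Y: hit
E: fault, evict M, frames [Y, B, S, E]
S: hit
B: hit
Hits: 5.

5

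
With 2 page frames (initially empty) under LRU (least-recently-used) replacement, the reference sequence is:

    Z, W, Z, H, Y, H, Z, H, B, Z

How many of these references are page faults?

7

Z: miss, frames {Z}
W: miss, frames {Z,W}
Z: hit
H: miss, evict W, frames {Z,H}
Y: miss, evict Z, frames {H,Y}
H: hit
Z: miss, evict Y, frames {H,Z}
H: hit
B: miss, evict Z, frames {H,B}
Z: miss, evict H, frames {B,Z}
Page faults: 7.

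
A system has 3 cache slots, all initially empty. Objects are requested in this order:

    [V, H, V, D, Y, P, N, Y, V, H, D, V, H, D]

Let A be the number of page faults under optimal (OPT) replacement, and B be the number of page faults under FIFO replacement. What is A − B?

-1

Under OPT: F F . F F F F . . F F . . . → 8 faults.
Under FIFO: F F . F F F F . F F F . . . → 9 faults.
A − B = 8 − 9 = -1.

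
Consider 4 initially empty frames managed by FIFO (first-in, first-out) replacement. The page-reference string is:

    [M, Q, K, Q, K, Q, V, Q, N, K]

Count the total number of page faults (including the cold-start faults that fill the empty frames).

M: fault, frames {M}
Q: fault, frames {M,Q}
K: fault, frames {M,Q,K}
Q: hit
K: hit
Q: hit
V: fault, frames {M,Q,K,V}
Q: hit
N: fault, evict M, frames {Q,K,V,N}
K: hit
Page faults: 5.

5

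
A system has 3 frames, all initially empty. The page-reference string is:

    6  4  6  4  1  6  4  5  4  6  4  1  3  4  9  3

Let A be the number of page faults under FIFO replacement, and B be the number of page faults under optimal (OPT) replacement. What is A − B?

Under FIFO: F F . . F . . F . F F F F . F . → 9 faults.
Under OPT: F F . . F . . F . . . F F . F . → 7 faults.
A − B = 9 − 7 = 2.

2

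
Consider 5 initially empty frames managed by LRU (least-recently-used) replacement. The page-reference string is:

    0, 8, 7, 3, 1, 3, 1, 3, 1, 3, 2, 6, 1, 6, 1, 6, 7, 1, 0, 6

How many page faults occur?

8

0 → miss, frames [0]
8 → miss, frames [0, 8]
7 → miss, frames [0, 8, 7]
3 → miss, frames [0, 8, 7, 3]
1 → miss, frames [0, 8, 7, 3, 1]
3 → hit
1 → hit
3 → hit
1 → hit
3 → hit
2 → miss, evict 0, frames [8, 7, 1, 3, 2]
6 → miss, evict 8, frames [7, 1, 3, 2, 6]
1 → hit
6 → hit
1 → hit
6 → hit
7 → hit
1 → hit
0 → miss, evict 3, frames [2, 6, 7, 1, 0]
6 → hit
Page faults: 8.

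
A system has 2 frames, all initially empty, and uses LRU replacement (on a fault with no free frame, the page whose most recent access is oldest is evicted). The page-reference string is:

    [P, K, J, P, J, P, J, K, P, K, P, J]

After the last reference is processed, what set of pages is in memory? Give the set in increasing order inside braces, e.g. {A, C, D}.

P -> miss, frames [P]
K -> miss, frames [P, K]
J -> miss, evict P, frames [K, J]
P -> miss, evict K, frames [J, P]
J -> hit
P -> hit
J -> hit
K -> miss, evict P, frames [J, K]
P -> miss, evict J, frames [K, P]
K -> hit
P -> hit
J -> miss, evict K, frames [P, J]

{J, P}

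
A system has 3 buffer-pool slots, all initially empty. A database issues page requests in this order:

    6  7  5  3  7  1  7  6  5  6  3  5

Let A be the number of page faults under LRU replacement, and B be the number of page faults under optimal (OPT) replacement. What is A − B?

Under LRU: F F F F . F . F F . F . → 8 faults.
Under OPT: F F F F . F . . F . F . → 7 faults.
A − B = 8 − 7 = 1.

1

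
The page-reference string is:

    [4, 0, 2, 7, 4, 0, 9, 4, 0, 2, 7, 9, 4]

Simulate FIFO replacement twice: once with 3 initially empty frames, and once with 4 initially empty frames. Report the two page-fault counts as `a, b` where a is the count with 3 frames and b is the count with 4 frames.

10, 11

3 frames: F F F F F F F . . F F . F → 10 faults.
4 frames: F F F F . . F F F F F F F → 11 faults.
11 > 10: adding a frame increased faults — Belady's anomaly.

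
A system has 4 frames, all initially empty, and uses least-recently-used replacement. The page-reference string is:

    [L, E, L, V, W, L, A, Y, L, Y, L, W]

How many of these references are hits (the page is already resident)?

6

L → fault, frames {L}
E → fault, frames {L,E}
L → hit
V → fault, frames {E,L,V}
W → fault, frames {E,L,V,W}
L → hit
A → fault, evict E, frames {V,W,L,A}
Y → fault, evict V, frames {W,L,A,Y}
L → hit
Y → hit
L → hit
W → hit
Hits: 6.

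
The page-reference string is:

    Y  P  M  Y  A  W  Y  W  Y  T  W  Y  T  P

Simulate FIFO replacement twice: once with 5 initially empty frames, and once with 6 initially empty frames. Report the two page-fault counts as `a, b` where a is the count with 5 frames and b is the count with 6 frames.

5 frames: F F F . F F . . . F . F . F → 8 faults.
6 frames: F F F . F F . . . F . . . . → 6 faults.
6 < 8: adding a frame reduced faults, as is typical.

8, 6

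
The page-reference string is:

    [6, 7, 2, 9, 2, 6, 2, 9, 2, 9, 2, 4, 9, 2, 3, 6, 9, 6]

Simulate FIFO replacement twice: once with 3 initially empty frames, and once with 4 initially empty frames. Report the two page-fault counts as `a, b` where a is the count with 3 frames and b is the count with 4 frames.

3 frames: F F F F . F . . . . . F . F F F F . → 10 faults.
4 frames: F F F F . . . . . . . F . . F F . . → 7 faults.
7 < 10: adding a frame reduced faults, as is typical.

10, 7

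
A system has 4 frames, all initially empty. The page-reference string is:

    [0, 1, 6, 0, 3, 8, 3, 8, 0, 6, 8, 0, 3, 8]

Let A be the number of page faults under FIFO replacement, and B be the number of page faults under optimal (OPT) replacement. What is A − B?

Under FIFO: F F F . F F . . F . . . . . → 6 faults.
Under OPT: F F F . F F . . . . . . . . → 5 faults.
A − B = 6 − 5 = 1.

1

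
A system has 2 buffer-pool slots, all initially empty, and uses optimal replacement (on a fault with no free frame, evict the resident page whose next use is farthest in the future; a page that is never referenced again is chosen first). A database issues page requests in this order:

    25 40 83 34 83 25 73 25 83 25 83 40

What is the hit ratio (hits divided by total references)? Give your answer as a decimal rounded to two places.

25 -> miss, frames [25]
40 -> miss, frames [25, 40]
83 -> miss, evict 40, frames [25, 83]
34 -> miss, evict 25, frames [83, 34]
83 -> hit
25 -> miss, evict 34, frames [83, 25]
73 -> miss, evict 83, frames [25, 73]
25 -> hit
83 -> miss, evict 73, frames [25, 83]
25 -> hit
83 -> hit
40 -> miss, evict 83, frames [25, 40]
Hits: 4 of 12 references → 4/12 = 0.3333.

0.33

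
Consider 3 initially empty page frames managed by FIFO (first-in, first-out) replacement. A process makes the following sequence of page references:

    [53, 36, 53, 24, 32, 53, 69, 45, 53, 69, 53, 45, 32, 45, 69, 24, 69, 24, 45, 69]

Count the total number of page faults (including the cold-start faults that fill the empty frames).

53: fault, frames (53)
36: fault, frames (53 36)
53: hit
24: fault, frames (53 36 24)
32: fault, evict 53, frames (36 24 32)
53: fault, evict 36, frames (24 32 53)
69: fault, evict 24, frames (32 53 69)
45: fault, evict 32, frames (53 69 45)
53: hit
69: hit
53: hit
45: hit
32: fault, evict 53, frames (69 45 32)
45: hit
69: hit
24: fault, evict 69, frames (45 32 24)
69: fault, evict 45, frames (32 24 69)
24: hit
45: fault, evict 32, frames (24 69 45)
69: hit
Page faults: 11.

11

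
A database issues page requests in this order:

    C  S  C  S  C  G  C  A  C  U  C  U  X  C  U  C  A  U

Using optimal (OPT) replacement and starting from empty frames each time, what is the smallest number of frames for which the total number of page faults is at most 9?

2

f=1: 18 faults
f=2: 8 faults
f=3: 7 faults
f=4: 6 faults
f=5: 6 faults
f=6: 6 faults
Smallest f with faults ≤ 9 is 2.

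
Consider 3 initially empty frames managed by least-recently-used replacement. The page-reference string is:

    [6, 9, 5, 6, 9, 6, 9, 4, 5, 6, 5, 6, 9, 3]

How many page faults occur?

6 → miss, frames [6]
9 → miss, frames [6, 9]
5 → miss, frames [6, 9, 5]
6 → hit
9 → hit
6 → hit
9 → hit
4 → miss, evict 5, frames [6, 9, 4]
5 → miss, evict 6, frames [9, 4, 5]
6 → miss, evict 9, frames [4, 5, 6]
5 → hit
6 → hit
9 → miss, evict 4, frames [5, 6, 9]
3 → miss, evict 5, frames [6, 9, 3]
Page faults: 8.

8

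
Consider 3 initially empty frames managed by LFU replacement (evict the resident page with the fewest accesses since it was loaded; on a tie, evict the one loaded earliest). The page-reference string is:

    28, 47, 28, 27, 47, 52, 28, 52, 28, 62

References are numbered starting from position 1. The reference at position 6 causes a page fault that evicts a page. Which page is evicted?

pos 1: 28 -> fault, frames {28}
pos 2: 47 -> fault, frames {28,47}
pos 3: 28 -> hit
pos 4: 27 -> fault, frames {28,47,27}
pos 5: 47 -> hit
pos 6: 52 -> fault, evict 27, frames {28,47,52}
At position 6, page 27 is evicted.

27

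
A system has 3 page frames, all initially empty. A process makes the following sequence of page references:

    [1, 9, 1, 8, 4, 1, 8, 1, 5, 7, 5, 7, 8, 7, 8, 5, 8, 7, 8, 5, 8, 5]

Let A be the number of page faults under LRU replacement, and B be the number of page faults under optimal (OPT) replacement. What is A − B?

1

Under LRU: F F . F F . . . F F . . F . . . . . . . . . → 7 faults.
Under OPT: F F . F F . . . F F . . . . . . . . . . . . → 6 faults.
A − B = 7 − 6 = 1.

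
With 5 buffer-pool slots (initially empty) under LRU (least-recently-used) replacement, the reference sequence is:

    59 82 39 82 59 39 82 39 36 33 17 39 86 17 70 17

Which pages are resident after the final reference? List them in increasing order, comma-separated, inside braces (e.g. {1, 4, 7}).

59: fault, frames {59}
82: fault, frames {59,82}
39: fault, frames {59,82,39}
82: hit
59: hit
39: hit
82: hit
39: hit
36: fault, frames {59,82,39,36}
33: fault, frames {59,82,39,36,33}
17: fault, evict 59, frames {82,39,36,33,17}
39: hit
86: fault, evict 82, frames {36,33,17,39,86}
17: hit
70: fault, evict 36, frames {33,39,86,17,70}
17: hit

{17, 33, 39, 70, 86}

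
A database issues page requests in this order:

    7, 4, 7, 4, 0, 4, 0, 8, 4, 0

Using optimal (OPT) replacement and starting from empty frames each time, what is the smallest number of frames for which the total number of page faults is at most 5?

f=1: 10 faults
f=2: 5 faults
f=3: 4 faults
f=4: 4 faults
Smallest f with faults ≤ 5 is 2.

2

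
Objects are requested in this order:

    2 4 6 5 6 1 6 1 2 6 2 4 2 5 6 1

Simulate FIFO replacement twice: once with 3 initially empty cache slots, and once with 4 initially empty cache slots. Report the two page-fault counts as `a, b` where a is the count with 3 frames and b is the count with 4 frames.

10, 8

3 frames: F F F F . F . . F F . F . F . F → 10 faults.
4 frames: F F F F . F . . F . . F . . F . → 8 faults.
8 < 10: adding a frame reduced faults, as is typical.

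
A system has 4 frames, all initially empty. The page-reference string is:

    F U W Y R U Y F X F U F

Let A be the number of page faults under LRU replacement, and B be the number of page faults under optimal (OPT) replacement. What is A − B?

Under LRU: F F F F F . . F F . . . → 7 faults.
Under OPT: F F F F F . . . F . . . → 6 faults.
A − B = 7 − 6 = 1.

1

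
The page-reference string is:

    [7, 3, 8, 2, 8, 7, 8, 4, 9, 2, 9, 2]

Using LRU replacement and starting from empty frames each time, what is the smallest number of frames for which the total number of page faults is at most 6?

f=1: 12 faults
f=2: 8 faults
f=3: 8 faults
f=4: 7 faults
f=5: 6 faults
f=6: 6 faults
Smallest f with faults ≤ 6 is 5.

5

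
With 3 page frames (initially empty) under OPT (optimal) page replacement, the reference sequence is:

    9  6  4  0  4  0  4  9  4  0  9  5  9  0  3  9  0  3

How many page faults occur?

6

9 -> miss, frames {9}
6 -> miss, frames {9,6}
4 -> miss, frames {9,6,4}
0 -> miss, evict 6, frames {9,4,0}
4 -> hit
0 -> hit
4 -> hit
9 -> hit
4 -> hit
0 -> hit
9 -> hit
5 -> miss, evict 4, frames {9,0,5}
9 -> hit
0 -> hit
3 -> miss, evict 5, frames {9,0,3}
9 -> hit
0 -> hit
3 -> hit
Page faults: 6.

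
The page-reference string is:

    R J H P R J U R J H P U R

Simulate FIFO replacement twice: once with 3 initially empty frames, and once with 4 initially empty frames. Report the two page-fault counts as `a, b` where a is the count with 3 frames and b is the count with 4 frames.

10, 11

3 frames: F F F F F F F . . F F . F → 10 faults.
4 frames: F F F F . . F F F F F F F → 11 faults.
11 > 10: adding a frame increased faults — Belady's anomaly.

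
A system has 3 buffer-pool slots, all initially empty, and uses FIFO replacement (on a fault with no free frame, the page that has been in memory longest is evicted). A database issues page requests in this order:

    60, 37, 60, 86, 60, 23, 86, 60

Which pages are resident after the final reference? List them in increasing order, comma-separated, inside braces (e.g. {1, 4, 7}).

{23, 60, 86}

60 → miss, frames {60}
37 → miss, frames {60,37}
60 → hit
86 → miss, frames {60,37,86}
60 → hit
23 → miss, evict 60, frames {37,86,23}
86 → hit
60 → miss, evict 37, frames {86,23,60}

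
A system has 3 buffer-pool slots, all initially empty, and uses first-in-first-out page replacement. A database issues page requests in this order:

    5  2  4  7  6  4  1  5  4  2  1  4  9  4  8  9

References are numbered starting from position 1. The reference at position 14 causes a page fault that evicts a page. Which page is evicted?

pos 1: 5: fault, frames (5)
pos 2: 2: fault, frames (5 2)
pos 3: 4: fault, frames (5 2 4)
pos 4: 7: fault, evict 5, frames (2 4 7)
pos 5: 6: fault, evict 2, frames (4 7 6)
pos 6: 4: hit
pos 7: 1: fault, evict 4, frames (7 6 1)
pos 8: 5: fault, evict 7, frames (6 1 5)
pos 9: 4: fault, evict 6, frames (1 5 4)
pos 10: 2: fault, evict 1, frames (5 4 2)
pos 11: 1: fault, evict 5, frames (4 2 1)
pos 12: 4: hit
pos 13: 9: fault, evict 4, frames (2 1 9)
pos 14: 4: fault, evict 2, frames (1 9 4)
At position 14, page 2 is evicted.

2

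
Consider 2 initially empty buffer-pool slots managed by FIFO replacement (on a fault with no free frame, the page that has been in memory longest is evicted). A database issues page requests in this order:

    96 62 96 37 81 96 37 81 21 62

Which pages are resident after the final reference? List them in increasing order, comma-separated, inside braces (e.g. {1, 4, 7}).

96 → miss, frames [96]
62 → miss, frames [96, 62]
96 → hit
37 → miss, evict 96, frames [62, 37]
81 → miss, evict 62, frames [37, 81]
96 → miss, evict 37, frames [81, 96]
37 → miss, evict 81, frames [96, 37]
81 → miss, evict 96, frames [37, 81]
21 → miss, evict 37, frames [81, 21]
62 → miss, evict 81, frames [21, 62]

{21, 62}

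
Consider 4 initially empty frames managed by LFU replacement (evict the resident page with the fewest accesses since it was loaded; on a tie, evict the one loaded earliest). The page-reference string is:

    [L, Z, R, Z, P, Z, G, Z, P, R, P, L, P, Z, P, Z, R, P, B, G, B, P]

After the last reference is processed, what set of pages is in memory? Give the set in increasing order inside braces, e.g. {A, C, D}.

L -> fault, frames (L)
Z -> fault, frames (L Z)
R -> fault, frames (L Z R)
Z -> hit
P -> fault, frames (L Z R P)
Z -> hit
G -> fault, evict L, frames (Z R P G)
Z -> hit
P -> hit
R -> hit
P -> hit
L -> fault, evict G, frames (Z R P L)
P -> hit
Z -> hit
P -> hit
Z -> hit
R -> hit
P -> hit
B -> fault, evict L, frames (Z R P B)
G -> fault, evict B, frames (Z R P G)
B -> fault, evict G, frames (Z R P B)
P -> hit

{B, P, R, Z}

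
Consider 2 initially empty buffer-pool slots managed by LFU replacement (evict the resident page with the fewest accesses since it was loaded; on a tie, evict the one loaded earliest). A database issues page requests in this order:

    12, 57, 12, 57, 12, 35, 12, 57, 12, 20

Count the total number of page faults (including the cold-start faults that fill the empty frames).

12 -> miss, frames [12]
57 -> miss, frames [12, 57]
12 -> hit
57 -> hit
12 -> hit
35 -> miss, evict 57, frames [12, 35]
12 -> hit
57 -> miss, evict 35, frames [12, 57]
12 -> hit
20 -> miss, evict 57, frames [12, 20]
Page faults: 5.

5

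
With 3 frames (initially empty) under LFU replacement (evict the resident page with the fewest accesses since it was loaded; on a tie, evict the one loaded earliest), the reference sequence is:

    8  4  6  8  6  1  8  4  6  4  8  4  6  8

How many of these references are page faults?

8: miss, frames {8}
4: miss, frames {8,4}
6: miss, frames {8,4,6}
8: hit
6: hit
1: miss, evict 4, frames {8,6,1}
8: hit
4: miss, evict 1, frames {8,6,4}
6: hit
4: hit
8: hit
4: hit
6: hit
8: hit
Page faults: 5.

5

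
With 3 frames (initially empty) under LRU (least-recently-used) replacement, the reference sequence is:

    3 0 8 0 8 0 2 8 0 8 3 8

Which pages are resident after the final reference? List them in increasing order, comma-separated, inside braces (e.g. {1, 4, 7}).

{0, 3, 8}

3 -> miss, frames (3)
0 -> miss, frames (3 0)
8 -> miss, frames (3 0 8)
0 -> hit
8 -> hit
0 -> hit
2 -> miss, evict 3, frames (8 0 2)
8 -> hit
0 -> hit
8 -> hit
3 -> miss, evict 2, frames (0 8 3)
8 -> hit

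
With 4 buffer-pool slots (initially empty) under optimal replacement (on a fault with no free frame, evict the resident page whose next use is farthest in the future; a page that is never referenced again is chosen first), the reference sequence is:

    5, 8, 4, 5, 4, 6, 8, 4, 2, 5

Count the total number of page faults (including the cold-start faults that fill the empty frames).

5 -> miss, frames [5]
8 -> miss, frames [5, 8]
4 -> miss, frames [5, 8, 4]
5 -> hit
4 -> hit
6 -> miss, frames [5, 8, 4, 6]
8 -> hit
4 -> hit
2 -> miss, evict 6, frames [5, 8, 4, 2]
5 -> hit
Page faults: 5.

5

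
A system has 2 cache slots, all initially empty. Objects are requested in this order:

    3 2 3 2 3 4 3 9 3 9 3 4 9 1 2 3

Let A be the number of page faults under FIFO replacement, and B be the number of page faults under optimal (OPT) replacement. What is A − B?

1

Under FIFO: F F . . . F F F . . . F . F F F → 9 faults.
Under OPT: F F . . . F . F . . . F . F F F → 8 faults.
A − B = 9 − 8 = 1.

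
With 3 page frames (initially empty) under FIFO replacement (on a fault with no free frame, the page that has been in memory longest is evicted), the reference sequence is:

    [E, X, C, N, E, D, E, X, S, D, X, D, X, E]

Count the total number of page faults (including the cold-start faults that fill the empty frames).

9

E → fault, frames (E)
X → fault, frames (E X)
C → fault, frames (E X C)
N → fault, evict E, frames (X C N)
E → fault, evict X, frames (C N E)
D → fault, evict C, frames (N E D)
E → hit
X → fault, evict N, frames (E D X)
S → fault, evict E, frames (D X S)
D → hit
X → hit
D → hit
X → hit
E → fault, evict D, frames (X S E)
Page faults: 9.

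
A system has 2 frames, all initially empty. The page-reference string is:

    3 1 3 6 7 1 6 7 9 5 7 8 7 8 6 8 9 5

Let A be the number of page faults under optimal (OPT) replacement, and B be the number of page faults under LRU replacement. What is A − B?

Under OPT: F F . F F . F . F F . F . . F . F F → 11 faults.
Under LRU: F F . F F F F F F F F F . . F . F F → 14 faults.
A − B = 11 − 14 = -3.

-3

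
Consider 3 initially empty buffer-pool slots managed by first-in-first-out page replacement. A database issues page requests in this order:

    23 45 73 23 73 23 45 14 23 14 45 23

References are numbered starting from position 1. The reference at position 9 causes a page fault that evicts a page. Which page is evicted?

45

pos 1: 23 -> miss, frames [23]
pos 2: 45 -> miss, frames [23, 45]
pos 3: 73 -> miss, frames [23, 45, 73]
pos 4: 23 -> hit
pos 5: 73 -> hit
pos 6: 23 -> hit
pos 7: 45 -> hit
pos 8: 14 -> miss, evict 23, frames [45, 73, 14]
pos 9: 23 -> miss, evict 45, frames [73, 14, 23]
At position 9, page 45 is evicted.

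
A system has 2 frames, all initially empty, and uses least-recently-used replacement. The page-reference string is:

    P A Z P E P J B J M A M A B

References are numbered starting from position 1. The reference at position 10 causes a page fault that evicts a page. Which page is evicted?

pos 1: P: fault, frames {P}
pos 2: A: fault, frames {P,A}
pos 3: Z: fault, evict P, frames {A,Z}
pos 4: P: fault, evict A, frames {Z,P}
pos 5: E: fault, evict Z, frames {P,E}
pos 6: P: hit
pos 7: J: fault, evict E, frames {P,J}
pos 8: B: fault, evict P, frames {J,B}
pos 9: J: hit
pos 10: M: fault, evict B, frames {J,M}
At position 10, page B is evicted.

B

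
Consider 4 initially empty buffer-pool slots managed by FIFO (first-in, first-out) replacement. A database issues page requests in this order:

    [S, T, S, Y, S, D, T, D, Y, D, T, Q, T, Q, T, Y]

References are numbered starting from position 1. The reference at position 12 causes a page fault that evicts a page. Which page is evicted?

pos 1: S → miss, frames {S}
pos 2: T → miss, frames {S,T}
pos 3: S → hit
pos 4: Y → miss, frames {S,T,Y}
pos 5: S → hit
pos 6: D → miss, frames {S,T,Y,D}
pos 7: T → hit
pos 8: D → hit
pos 9: Y → hit
pos 10: D → hit
pos 11: T → hit
pos 12: Q → miss, evict S, frames {T,Y,D,Q}
At position 12, page S is evicted.

S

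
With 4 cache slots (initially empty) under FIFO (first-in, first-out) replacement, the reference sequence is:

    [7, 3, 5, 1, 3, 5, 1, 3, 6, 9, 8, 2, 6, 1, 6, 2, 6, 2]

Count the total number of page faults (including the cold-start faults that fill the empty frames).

7 → miss, frames [7]
3 → miss, frames [7, 3]
5 → miss, frames [7, 3, 5]
1 → miss, frames [7, 3, 5, 1]
3 → hit
5 → hit
1 → hit
3 → hit
6 → miss, evict 7, frames [3, 5, 1, 6]
9 → miss, evict 3, frames [5, 1, 6, 9]
8 → miss, evict 5, frames [1, 6, 9, 8]
2 → miss, evict 1, frames [6, 9, 8, 2]
6 → hit
1 → miss, evict 6, frames [9, 8, 2, 1]
6 → miss, evict 9, frames [8, 2, 1, 6]
2 → hit
6 → hit
2 → hit
Page faults: 10.

10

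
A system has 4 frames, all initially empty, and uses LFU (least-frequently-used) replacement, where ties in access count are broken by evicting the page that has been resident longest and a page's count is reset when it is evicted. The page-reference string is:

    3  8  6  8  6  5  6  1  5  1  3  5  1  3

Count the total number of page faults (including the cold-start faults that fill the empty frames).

3: fault, frames [3]
8: fault, frames [3, 8]
6: fault, frames [3, 8, 6]
8: hit
6: hit
5: fault, frames [3, 8, 6, 5]
6: hit
1: fault, evict 3, frames [8, 6, 5, 1]
5: hit
1: hit
3: fault, evict 8, frames [6, 5, 1, 3]
5: hit
1: hit
3: hit
Page faults: 6.

6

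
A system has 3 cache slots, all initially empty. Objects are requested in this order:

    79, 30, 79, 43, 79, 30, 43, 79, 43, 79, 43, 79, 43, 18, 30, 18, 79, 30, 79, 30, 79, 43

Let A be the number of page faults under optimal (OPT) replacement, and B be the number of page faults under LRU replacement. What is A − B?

Under OPT: F F . F . . . . . . . . . F . . . . . . . F → 5 faults.
Under LRU: F F . F . . . . . . . . . F F . F . . . . F → 7 faults.
A − B = 5 − 7 = -2.

-2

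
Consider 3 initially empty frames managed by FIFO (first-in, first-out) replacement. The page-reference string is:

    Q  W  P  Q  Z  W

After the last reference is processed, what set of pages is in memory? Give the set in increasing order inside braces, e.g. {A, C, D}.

Q -> fault, frames {Q}
W -> fault, frames {Q,W}
P -> fault, frames {Q,W,P}
Q -> hit
Z -> fault, evict Q, frames {W,P,Z}
W -> hit

{P, W, Z}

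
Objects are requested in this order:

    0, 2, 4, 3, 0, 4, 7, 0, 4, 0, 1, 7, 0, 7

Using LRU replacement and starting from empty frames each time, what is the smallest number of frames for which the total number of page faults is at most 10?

f=1: 14 faults
f=2: 12 faults
f=3: 8 faults
f=4: 6 faults
f=5: 6 faults
f=6: 6 faults
Smallest f with faults ≤ 10 is 3.

3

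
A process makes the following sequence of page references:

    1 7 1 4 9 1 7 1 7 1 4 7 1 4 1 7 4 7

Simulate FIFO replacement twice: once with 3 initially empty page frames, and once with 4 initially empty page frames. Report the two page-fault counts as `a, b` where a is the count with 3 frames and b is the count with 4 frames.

7, 4

3 frames: F F . F F F F . . . F . . . . . . . → 7 faults.
4 frames: F F . F F . . . . . . . . . . . . . → 4 faults.
4 < 7: adding a frame reduced faults, as is typical.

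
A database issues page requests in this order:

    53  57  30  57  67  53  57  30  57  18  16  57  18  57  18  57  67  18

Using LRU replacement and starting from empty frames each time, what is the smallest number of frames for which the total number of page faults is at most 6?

f=1: 18 faults
f=2: 13 faults
f=3: 9 faults
f=4: 7 faults
f=5: 7 faults
f=6: 6 faults
Smallest f with faults ≤ 6 is 6.

6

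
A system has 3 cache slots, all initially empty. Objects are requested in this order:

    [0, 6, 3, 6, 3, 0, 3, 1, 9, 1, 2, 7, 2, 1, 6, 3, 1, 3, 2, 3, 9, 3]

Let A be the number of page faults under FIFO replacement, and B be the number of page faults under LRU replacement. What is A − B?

Under FIFO: F F F . . . . F F . F F . F F F . . F . F . → 12 faults.
Under LRU: F F F . . . . F F . F F . . F F . . F . F . → 11 faults.
A − B = 12 − 11 = 1.

1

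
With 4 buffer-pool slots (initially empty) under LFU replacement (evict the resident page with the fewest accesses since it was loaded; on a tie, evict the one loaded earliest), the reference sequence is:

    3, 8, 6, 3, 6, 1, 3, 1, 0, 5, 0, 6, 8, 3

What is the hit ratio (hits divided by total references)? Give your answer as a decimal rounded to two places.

0.43

3 -> fault, frames [3]
8 -> fault, frames [3, 8]
6 -> fault, frames [3, 8, 6]
3 -> hit
6 -> hit
1 -> fault, frames [3, 8, 6, 1]
3 -> hit
1 -> hit
0 -> fault, evict 8, frames [3, 6, 1, 0]
5 -> fault, evict 0, frames [3, 6, 1, 5]
0 -> fault, evict 5, frames [3, 6, 1, 0]
6 -> hit
8 -> fault, evict 0, frames [3, 6, 1, 8]
3 -> hit
Hits: 6 of 14 references → 6/14 = 0.4286.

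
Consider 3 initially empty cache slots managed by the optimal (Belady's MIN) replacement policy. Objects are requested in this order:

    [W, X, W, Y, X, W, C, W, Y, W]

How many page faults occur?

4

W: miss, frames (W)
X: miss, frames (W X)
W: hit
Y: miss, frames (W X Y)
X: hit
W: hit
C: miss, evict X, frames (W Y C)
W: hit
Y: hit
W: hit
Page faults: 4.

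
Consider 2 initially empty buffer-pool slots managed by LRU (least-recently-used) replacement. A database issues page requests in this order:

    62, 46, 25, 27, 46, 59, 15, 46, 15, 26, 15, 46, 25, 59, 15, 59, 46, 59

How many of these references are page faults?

62 → fault, frames {62}
46 → fault, frames {62,46}
25 → fault, evict 62, frames {46,25}
27 → fault, evict 46, frames {25,27}
46 → fault, evict 25, frames {27,46}
59 → fault, evict 27, frames {46,59}
15 → fault, evict 46, frames {59,15}
46 → fault, evict 59, frames {15,46}
15 → hit
26 → fault, evict 46, frames {15,26}
15 → hit
46 → fault, evict 26, frames {15,46}
25 → fault, evict 15, frames {46,25}
59 → fault, evict 46, frames {25,59}
15 → fault, evict 25, frames {59,15}
59 → hit
46 → fault, evict 15, frames {59,46}
59 → hit
Page faults: 14.

14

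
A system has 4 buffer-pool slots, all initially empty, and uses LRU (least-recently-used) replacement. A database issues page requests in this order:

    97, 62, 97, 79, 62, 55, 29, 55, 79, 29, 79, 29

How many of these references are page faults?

5

97 → miss, frames {97}
62 → miss, frames {97,62}
97 → hit
79 → miss, frames {62,97,79}
62 → hit
55 → miss, frames {97,79,62,55}
29 → miss, evict 97, frames {79,62,55,29}
55 → hit
79 → hit
29 → hit
79 → hit
29 → hit
Page faults: 5.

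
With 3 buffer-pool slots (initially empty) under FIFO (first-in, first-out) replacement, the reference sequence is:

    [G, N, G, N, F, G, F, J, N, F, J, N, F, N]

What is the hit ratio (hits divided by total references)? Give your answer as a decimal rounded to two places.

0.71

G: fault, frames (G)
N: fault, frames (G N)
G: hit
N: hit
F: fault, frames (G N F)
G: hit
F: hit
J: fault, evict G, frames (N F J)
N: hit
F: hit
J: hit
N: hit
F: hit
N: hit
Hits: 10 of 14 references → 10/14 = 0.7143.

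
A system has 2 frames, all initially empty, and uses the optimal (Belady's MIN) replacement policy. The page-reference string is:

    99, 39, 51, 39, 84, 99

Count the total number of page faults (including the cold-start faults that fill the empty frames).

5

99: miss, frames [99]
39: miss, frames [99, 39]
51: miss, evict 99, frames [39, 51]
39: hit
84: miss, evict 51, frames [39, 84]
99: miss, evict 84, frames [39, 99]
Page faults: 5.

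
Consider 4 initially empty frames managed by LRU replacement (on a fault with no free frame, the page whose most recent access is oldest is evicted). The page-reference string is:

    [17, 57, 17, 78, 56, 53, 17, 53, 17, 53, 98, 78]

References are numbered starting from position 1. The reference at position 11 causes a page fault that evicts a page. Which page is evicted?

pos 1: 17 -> miss, frames {17}
pos 2: 57 -> miss, frames {17,57}
pos 3: 17 -> hit
pos 4: 78 -> miss, frames {57,17,78}
pos 5: 56 -> miss, frames {57,17,78,56}
pos 6: 53 -> miss, evict 57, frames {17,78,56,53}
pos 7: 17 -> hit
pos 8: 53 -> hit
pos 9: 17 -> hit
pos 10: 53 -> hit
pos 11: 98 -> miss, evict 78, frames {56,17,53,98}
At position 11, page 78 is evicted.

78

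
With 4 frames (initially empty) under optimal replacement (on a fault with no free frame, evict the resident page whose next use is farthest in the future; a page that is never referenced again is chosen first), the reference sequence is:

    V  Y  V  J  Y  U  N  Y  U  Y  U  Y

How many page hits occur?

V: miss, frames (V)
Y: miss, frames (V Y)
V: hit
J: miss, frames (V Y J)
Y: hit
U: miss, frames (V Y J U)
N: miss, evict J, frames (V Y U N)
Y: hit
U: hit
Y: hit
U: hit
Y: hit
Hits: 7.

7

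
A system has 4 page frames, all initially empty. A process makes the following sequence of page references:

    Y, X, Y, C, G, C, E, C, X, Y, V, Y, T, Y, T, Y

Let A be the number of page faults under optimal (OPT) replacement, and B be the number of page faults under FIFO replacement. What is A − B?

Under OPT: F F . F F . F . . . F . F . . . → 7 faults.
Under FIFO: F F . F F . F . . F F . F . . . → 8 faults.
A − B = 7 − 8 = -1.

-1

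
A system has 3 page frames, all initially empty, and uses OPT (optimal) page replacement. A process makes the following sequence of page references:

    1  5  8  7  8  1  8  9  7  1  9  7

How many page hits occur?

1 → miss, frames {1}
5 → miss, frames {1,5}
8 → miss, frames {1,5,8}
7 → miss, evict 5, frames {1,8,7}
8 → hit
1 → hit
8 → hit
9 → miss, evict 8, frames {1,7,9}
7 → hit
1 → hit
9 → hit
7 → hit
Hits: 7.

7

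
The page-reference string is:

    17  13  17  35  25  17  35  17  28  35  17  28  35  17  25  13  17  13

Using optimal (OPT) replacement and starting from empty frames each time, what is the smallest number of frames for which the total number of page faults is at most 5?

f=1: 18 faults
f=2: 10 faults
f=3: 7 faults
f=4: 6 faults
f=5: 5 faults
Smallest f with faults ≤ 5 is 5.

5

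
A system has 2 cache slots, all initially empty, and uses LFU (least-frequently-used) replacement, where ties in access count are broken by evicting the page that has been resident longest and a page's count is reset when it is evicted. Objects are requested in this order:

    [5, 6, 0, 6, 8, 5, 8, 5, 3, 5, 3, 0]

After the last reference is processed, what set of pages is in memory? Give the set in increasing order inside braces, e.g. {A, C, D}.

{0, 6}

5 → fault, frames (5)
6 → fault, frames (5 6)
0 → fault, evict 5, frames (6 0)
6 → hit
8 → fault, evict 0, frames (6 8)
5 → fault, evict 8, frames (6 5)
8 → fault, evict 5, frames (6 8)
5 → fault, evict 8, frames (6 5)
3 → fault, evict 5, frames (6 3)
5 → fault, evict 3, frames (6 5)
3 → fault, evict 5, frames (6 3)
0 → fault, evict 3, frames (6 0)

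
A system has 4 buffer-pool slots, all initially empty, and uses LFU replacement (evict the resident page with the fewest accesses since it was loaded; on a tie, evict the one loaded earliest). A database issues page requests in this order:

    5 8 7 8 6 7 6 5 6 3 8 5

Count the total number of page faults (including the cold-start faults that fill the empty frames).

6

5 → fault, frames {5}
8 → fault, frames {5,8}
7 → fault, frames {5,8,7}
8 → hit
6 → fault, frames {5,8,7,6}
7 → hit
6 → hit
5 → hit
6 → hit
3 → fault, evict 5, frames {8,7,6,3}
8 → hit
5 → fault, evict 3, frames {8,7,6,5}
Page faults: 6.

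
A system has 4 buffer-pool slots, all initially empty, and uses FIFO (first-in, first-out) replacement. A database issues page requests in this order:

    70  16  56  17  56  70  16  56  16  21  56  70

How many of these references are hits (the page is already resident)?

6

70: fault, frames {70}
16: fault, frames {70,16}
56: fault, frames {70,16,56}
17: fault, frames {70,16,56,17}
56: hit
70: hit
16: hit
56: hit
16: hit
21: fault, evict 70, frames {16,56,17,21}
56: hit
70: fault, evict 16, frames {56,17,21,70}
Hits: 6.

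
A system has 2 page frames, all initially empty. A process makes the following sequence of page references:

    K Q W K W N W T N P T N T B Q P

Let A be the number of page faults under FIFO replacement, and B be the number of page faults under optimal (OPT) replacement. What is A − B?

Under FIFO: F F F F . F F F F F F F . F F F → 14 faults.
Under OPT: F F F . . F . F . F . F . F F F → 10 faults.
A − B = 14 − 10 = 4.

4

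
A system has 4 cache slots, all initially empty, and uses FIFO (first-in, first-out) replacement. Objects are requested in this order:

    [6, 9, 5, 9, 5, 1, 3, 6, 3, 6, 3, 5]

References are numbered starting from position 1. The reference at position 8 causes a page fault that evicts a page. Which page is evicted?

9

pos 1: 6: fault, frames (6)
pos 2: 9: fault, frames (6 9)
pos 3: 5: fault, frames (6 9 5)
pos 4: 9: hit
pos 5: 5: hit
pos 6: 1: fault, frames (6 9 5 1)
pos 7: 3: fault, evict 6, frames (9 5 1 3)
pos 8: 6: fault, evict 9, frames (5 1 3 6)
At position 8, page 9 is evicted.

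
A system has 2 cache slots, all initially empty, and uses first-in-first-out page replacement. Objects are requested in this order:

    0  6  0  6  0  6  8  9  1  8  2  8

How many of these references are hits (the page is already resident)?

5

0: fault, frames (0)
6: fault, frames (0 6)
0: hit
6: hit
0: hit
6: hit
8: fault, evict 0, frames (6 8)
9: fault, evict 6, frames (8 9)
1: fault, evict 8, frames (9 1)
8: fault, evict 9, frames (1 8)
2: fault, evict 1, frames (8 2)
8: hit
Hits: 5.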